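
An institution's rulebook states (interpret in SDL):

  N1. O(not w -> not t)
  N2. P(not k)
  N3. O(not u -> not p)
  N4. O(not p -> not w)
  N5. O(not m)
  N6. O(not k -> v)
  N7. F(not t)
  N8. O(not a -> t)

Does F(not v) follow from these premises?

No

Premise 6 is O(not k -> v), but O(not k) is not derivable from the premises (the permission P(not k) asserts only not O(k), not O(not k)), so it does not yield O(v).
No other premise forces O(v). An ideal world satisfying every premise can still have not v true, so F(not v) is not derivable.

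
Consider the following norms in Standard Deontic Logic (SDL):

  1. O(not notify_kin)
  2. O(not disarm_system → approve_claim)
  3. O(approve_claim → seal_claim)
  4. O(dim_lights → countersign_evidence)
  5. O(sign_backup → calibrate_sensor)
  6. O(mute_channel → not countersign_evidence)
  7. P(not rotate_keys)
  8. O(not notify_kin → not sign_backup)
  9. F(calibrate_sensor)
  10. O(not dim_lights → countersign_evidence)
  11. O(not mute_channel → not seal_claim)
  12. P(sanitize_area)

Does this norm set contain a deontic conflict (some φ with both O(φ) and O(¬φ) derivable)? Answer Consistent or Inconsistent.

Consistent

Premise 5 is O(sign_backup → calibrate_sensor), but O(sign_backup) is not derivable from the premises, so it does not yield O(calibrate_sensor).
So O(calibrate_sensor) is not derivable, and the apparent clash with O(not calibrate_sensor) does not arise.
A world satisfying every obligation exists (e.g. approve_claim=false, calibrate_sensor=false, countersign_evidence=true, dim_lights=false, disarm_system=true, mute_channel=false, notify_kin=false, rotate_keys=false, sanitize_area=false, seal_claim=false, sign_backup=false); no atom is both obligatory and forbidden, so the set is consistent.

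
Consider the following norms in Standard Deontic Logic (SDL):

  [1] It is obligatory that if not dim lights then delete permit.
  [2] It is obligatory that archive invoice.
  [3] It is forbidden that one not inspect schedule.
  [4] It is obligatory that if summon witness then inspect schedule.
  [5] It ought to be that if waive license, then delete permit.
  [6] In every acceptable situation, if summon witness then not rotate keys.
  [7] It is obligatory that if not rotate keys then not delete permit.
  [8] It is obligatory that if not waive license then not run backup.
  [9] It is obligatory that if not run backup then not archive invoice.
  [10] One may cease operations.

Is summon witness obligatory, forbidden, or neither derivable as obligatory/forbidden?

From premise 2 we have O(archive_invoice).
The contrapositive of premise 9 (O(¬run_backup → ¬archive_invoice)) is O(archive_invoice → run_backup), and O(archive_invoice) is already established, so O(run_backup).
The contrapositive of premise 8 (O(¬waive_license → ¬run_backup)) is O(run_backup → waive_license), and O(run_backup) is already established, so O(waive_license).
From O(waive_license) and premise 5, O(waive_license → delete_permit), we obtain O(delete_permit).
Premise 7 is O(¬rotate_keys → ¬delete_permit); contrapositively O(delete_permit → rotate_keys). Since O(delete_permit) holds, K gives O(rotate_keys).
Premise 6, O(summon_witness → ¬rotate_keys), contraposes to O(rotate_keys → ¬summon_witness); with O(rotate_keys) we get O(¬summon_witness).
Premises 1, 3, 4, 10 do not contribute to this derivation.
Thus O(¬summon_witness), which is F(summon_witness): summon_witness is forbidden.

Forbidden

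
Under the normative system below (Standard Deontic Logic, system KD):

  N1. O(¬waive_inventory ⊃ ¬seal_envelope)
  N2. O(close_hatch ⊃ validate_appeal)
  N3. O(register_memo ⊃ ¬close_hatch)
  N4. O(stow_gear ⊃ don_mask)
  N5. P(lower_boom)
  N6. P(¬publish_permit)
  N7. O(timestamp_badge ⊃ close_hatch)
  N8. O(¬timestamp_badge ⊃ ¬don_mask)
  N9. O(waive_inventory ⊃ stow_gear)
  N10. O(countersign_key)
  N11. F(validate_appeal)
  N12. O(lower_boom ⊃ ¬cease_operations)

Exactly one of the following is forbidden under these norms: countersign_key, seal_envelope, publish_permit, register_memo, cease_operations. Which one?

F(validate_appeal) at premise 11 means O(¬validate_appeal).
Premise 2 is O(close_hatch ⊃ validate_appeal); contrapositively O(¬validate_appeal ⊃ ¬close_hatch). Since O(¬validate_appeal) holds, K gives O(¬close_hatch).
Premise 7 is O(timestamp_badge ⊃ close_hatch); contrapositively O(¬close_hatch ⊃ ¬timestamp_badge). Since O(¬close_hatch) holds, K gives O(¬timestamp_badge).
Premise 8 is O(¬timestamp_badge ⊃ ¬don_mask); since O(¬timestamp_badge), deontic closure gives O(¬don_mask).
The contrapositive of premise 4 (O(stow_gear ⊃ don_mask)) is O(¬don_mask ⊃ ¬stow_gear), and O(¬don_mask) is already established, so O(¬stow_gear).
The contrapositive of premise 9 (O(waive_inventory ⊃ stow_gear)) is O(¬stow_gear ⊃ ¬waive_inventory), and O(¬stow_gear) is already established, so O(¬waive_inventory).
From O(¬waive_inventory) and premise 1, O(¬waive_inventory ⊃ ¬seal_envelope), we obtain O(¬seal_envelope).
So O(¬seal_envelope) holds, i.e. seal_envelope is forbidden. None of the other listed options is forbidden under the premises.

seal_envelope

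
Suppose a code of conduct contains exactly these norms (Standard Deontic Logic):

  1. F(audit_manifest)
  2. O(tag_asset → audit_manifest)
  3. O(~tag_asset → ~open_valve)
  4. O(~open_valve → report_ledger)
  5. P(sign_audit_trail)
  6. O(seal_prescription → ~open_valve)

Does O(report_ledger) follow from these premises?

Yes

F(audit_manifest) at premise 1 means O(~audit_manifest).
Premise 2, O(tag_asset → audit_manifest), contraposes to O(~audit_manifest → ~tag_asset); with O(~audit_manifest) we get O(~tag_asset).
From O(~tag_asset) and premise 3, O(~tag_asset → ~open_valve), we obtain O(~open_valve).
Applying K to premise 4 (O(~open_valve → report_ledger)) and O(~open_valve) yields O(report_ledger).
Premises 5, 6 do not contribute to this derivation.
So O(report_ledger) follows.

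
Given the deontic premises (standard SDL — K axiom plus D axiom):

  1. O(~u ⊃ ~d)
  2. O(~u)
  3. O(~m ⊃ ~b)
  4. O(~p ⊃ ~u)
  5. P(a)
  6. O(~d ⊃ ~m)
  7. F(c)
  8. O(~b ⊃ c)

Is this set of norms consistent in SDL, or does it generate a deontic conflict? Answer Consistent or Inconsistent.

Inconsistent

Premise 2 states O(~u) outright.
With premise 1, O(~u ⊃ ~d), the K-axiom yields O(~d).
With premise 6, O(~d ⊃ ~m), the K-axiom yields O(~m).
With premise 3, O(~m ⊃ ~b), the K-axiom yields O(~b).
From O(~b) and premise 8, O(~b ⊃ c), we obtain O(c).
But premise 7, F(c), means O(~c).
We now have both O(c) and O(~c) — c is simultaneously obligatory and forbidden, violating the D-axiom.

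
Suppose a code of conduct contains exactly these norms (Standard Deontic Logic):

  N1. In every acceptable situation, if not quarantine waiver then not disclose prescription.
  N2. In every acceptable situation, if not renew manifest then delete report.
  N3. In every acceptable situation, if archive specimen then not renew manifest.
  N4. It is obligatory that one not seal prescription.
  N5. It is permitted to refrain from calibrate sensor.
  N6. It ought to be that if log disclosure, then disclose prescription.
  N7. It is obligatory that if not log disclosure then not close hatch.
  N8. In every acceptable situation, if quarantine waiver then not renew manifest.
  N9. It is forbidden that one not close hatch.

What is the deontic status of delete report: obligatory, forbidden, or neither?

Obligatory

Premise 9 is F(¬close_hatch), i.e. O(close_hatch).
Premise 7 is O(¬log_disclosure → ¬close_hatch); contrapositively O(close_hatch → log_disclosure). Since O(close_hatch) holds, K gives O(log_disclosure).
Premise 6 is O(log_disclosure → disclose_prescription); since O(log_disclosure), deontic closure gives O(disclose_prescription).
The contrapositive of premise 1 (O(¬quarantine_waiver → ¬disclose_prescription)) is O(disclose_prescription → quarantine_waiver), and O(disclose_prescription) is already established, so O(quarantine_waiver).
Applying K to premise 8 (O(quarantine_waiver → ¬renew_manifest)) and O(quarantine_waiver) yields O(¬renew_manifest).
Applying K to premise 2 (O(¬renew_manifest → delete_report)) and O(¬renew_manifest) yields O(delete_report).
Premises 3, 4, 5 do not contribute to this derivation.
Hence delete_report is obligatory.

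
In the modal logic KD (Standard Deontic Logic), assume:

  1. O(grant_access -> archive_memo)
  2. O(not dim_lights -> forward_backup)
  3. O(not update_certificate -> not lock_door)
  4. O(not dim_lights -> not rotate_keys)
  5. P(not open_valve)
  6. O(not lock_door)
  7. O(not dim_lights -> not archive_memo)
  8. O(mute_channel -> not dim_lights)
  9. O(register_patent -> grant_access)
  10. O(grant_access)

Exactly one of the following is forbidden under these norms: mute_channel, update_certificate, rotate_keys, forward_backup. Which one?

mute_channel

Premise 10 gives O(grant_access).
From O(grant_access) and premise 1, O(grant_access -> archive_memo), we obtain O(archive_memo).
The contrapositive of premise 7 (O(not dim_lights -> not archive_memo)) is O(archive_memo -> dim_lights), and O(archive_memo) is already established, so O(dim_lights).
Premise 8 is O(mute_channel -> not dim_lights); contrapositively O(dim_lights -> not mute_channel). Since O(dim_lights) holds, K gives O(not mute_channel).
So O(not mute_channel) holds, i.e. mute_channel is forbidden. None of the other listed options is forbidden under the premises.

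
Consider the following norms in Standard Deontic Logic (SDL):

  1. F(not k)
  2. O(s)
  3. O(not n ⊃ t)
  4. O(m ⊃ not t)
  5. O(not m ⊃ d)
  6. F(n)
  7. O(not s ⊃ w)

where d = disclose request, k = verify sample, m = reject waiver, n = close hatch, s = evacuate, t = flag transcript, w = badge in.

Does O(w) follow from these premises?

No

Premise 7 is O(not s ⊃ w), but O(not s) is not derivable from the premises, so it does not yield O(w).
No other premise forces O(w). An ideal world satisfying every premise can still have w false, so O(w) is not derivable.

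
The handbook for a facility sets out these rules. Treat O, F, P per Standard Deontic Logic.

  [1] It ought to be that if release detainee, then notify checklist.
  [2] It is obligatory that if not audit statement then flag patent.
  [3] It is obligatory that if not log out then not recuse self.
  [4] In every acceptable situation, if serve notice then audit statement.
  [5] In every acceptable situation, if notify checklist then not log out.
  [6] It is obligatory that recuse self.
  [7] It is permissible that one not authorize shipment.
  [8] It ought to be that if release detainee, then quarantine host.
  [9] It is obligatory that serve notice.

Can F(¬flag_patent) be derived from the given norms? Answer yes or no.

No

Premise 2 is O(¬audit_statement → flag_patent), but O(¬audit_statement) is not derivable from the premises, so it does not yield O(flag_patent).
No other premise forces O(flag_patent). An ideal world satisfying every premise can still have ¬flag_patent true, so F(¬flag_patent) is not derivable.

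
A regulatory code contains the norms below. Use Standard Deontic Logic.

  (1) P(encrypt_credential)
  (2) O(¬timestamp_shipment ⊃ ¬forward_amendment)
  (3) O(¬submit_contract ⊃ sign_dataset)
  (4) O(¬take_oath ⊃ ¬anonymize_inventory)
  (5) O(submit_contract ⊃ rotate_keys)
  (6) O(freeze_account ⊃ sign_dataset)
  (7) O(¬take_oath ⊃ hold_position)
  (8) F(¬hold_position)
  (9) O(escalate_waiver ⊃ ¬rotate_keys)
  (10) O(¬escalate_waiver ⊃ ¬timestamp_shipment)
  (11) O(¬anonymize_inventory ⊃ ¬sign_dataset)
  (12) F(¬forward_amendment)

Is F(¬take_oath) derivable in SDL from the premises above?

Yes

F(¬forward_amendment) at premise 12 means O(forward_amendment).
Premise 2 is O(¬timestamp_shipment ⊃ ¬forward_amendment); contrapositively O(forward_amendment ⊃ timestamp_shipment). Since O(forward_amendment) holds, K gives O(timestamp_shipment).
Premise 10, O(¬escalate_waiver ⊃ ¬timestamp_shipment), contraposes to O(timestamp_shipment ⊃ escalate_waiver); with O(timestamp_shipment) we get O(escalate_waiver).
Premise 9 is O(escalate_waiver ⊃ ¬rotate_keys); since O(escalate_waiver), deontic closure gives O(¬rotate_keys).
Premise 5, O(submit_contract ⊃ rotate_keys), contraposes to O(¬rotate_keys ⊃ ¬submit_contract); with O(¬rotate_keys) we get O(¬submit_contract).
From O(¬submit_contract) and premise 3, O(¬submit_contract ⊃ sign_dataset), we obtain O(sign_dataset).
Premise 11 is O(¬anonymize_inventory ⊃ ¬sign_dataset); contrapositively O(sign_dataset ⊃ anonymize_inventory). Since O(sign_dataset) holds, K gives O(anonymize_inventory).
The contrapositive of premise 4 (O(¬take_oath ⊃ ¬anonymize_inventory)) is O(anonymize_inventory ⊃ take_oath), and O(anonymize_inventory) is already established, so O(take_oath).
Premises 1, 6, 7, 8 do not contribute to this derivation.
So O(take_oath) holds, i.e. F(¬take_oath). The claim follows.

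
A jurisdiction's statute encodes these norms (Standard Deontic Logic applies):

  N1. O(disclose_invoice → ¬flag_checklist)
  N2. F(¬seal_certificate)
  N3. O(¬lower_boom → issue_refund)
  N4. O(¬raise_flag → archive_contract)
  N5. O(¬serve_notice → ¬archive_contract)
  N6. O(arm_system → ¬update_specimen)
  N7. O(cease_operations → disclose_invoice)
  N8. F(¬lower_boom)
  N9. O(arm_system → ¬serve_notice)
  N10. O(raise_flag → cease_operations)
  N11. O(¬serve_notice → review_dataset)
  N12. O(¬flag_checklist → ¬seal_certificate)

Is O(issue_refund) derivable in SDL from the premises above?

Premise 3 is O(¬lower_boom → issue_refund), but O(¬lower_boom) is not derivable from the premises, so it does not yield O(issue_refund).
No other premise forces O(issue_refund). An ideal world satisfying every premise can still have issue_refund false, so O(issue_refund) is not derivable.

No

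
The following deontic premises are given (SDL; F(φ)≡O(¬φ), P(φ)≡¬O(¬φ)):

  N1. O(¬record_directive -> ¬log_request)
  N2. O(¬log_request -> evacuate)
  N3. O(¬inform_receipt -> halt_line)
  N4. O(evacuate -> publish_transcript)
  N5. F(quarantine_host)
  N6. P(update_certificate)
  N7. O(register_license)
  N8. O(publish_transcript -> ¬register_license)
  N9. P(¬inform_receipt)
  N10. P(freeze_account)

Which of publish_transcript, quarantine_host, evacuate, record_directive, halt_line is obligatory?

record_directive

Premise 7 states O(register_license) outright.
Premise 8 is O(publish_transcript -> ¬register_license); contrapositively O(register_license -> ¬publish_transcript). Since O(register_license) holds, K gives O(¬publish_transcript).
Premise 4 is O(evacuate -> publish_transcript); contrapositively O(¬publish_transcript -> ¬evacuate). Since O(¬publish_transcript) holds, K gives O(¬evacuate).
The contrapositive of premise 2 (O(¬log_request -> evacuate)) is O(¬evacuate -> log_request), and O(¬evacuate) is already established, so O(log_request).
Premise 1 is O(¬record_directive -> ¬log_request); contrapositively O(log_request -> record_directive). Since O(log_request) holds, K gives O(record_directive).
So O(record_directive) holds — record_directive is obligatory. None of the other listed options is made obligatory by any chain of premises.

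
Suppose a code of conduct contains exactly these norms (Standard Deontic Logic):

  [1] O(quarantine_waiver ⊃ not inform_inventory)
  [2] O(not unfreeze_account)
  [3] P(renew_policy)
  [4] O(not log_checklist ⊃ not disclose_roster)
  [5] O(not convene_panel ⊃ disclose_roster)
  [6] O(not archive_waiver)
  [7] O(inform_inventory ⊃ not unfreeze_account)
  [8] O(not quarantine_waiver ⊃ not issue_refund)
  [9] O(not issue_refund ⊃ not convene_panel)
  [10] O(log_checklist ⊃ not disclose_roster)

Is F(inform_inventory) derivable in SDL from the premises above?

By case analysis on not log_checklist: premise 4 gives O(not log_checklist ⊃ not disclose_roster) and premise 10 gives O(log_checklist ⊃ not disclose_roster), so O(not disclose_roster) either way.
The contrapositive of premise 5 (O(not convene_panel ⊃ disclose_roster)) is O(not disclose_roster ⊃ convene_panel), and O(not disclose_roster) is already established, so O(convene_panel).
Premise 9 is O(not issue_refund ⊃ not convene_panel); contrapositively O(convene_panel ⊃ issue_refund). Since O(convene_panel) holds, K gives O(issue_refund).
Premise 8, O(not quarantine_waiver ⊃ not issue_refund), contraposes to O(issue_refund ⊃ quarantine_waiver); with O(issue_refund) we get O(quarantine_waiver).
Premise 1 is O(quarantine_waiver ⊃ not inform_inventory); since O(quarantine_waiver), deontic closure gives O(not inform_inventory).
Premises 2, 3, 6, 7 do not contribute to this derivation.
So O(not inform_inventory) holds, i.e. F(inform_inventory). The claim follows.

Yes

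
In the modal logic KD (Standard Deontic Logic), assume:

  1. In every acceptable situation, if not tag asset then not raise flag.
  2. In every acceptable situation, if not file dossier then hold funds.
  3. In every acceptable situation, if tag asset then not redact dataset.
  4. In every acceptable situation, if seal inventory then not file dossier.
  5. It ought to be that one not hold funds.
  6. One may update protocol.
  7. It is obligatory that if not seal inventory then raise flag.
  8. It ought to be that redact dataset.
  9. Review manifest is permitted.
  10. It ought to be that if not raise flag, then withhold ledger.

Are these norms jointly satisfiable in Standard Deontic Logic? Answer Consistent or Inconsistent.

Inconsistent

From premise 5 we have O(¬hold_funds).
Premise 2, O(¬file_dossier → hold_funds), contraposes to O(¬hold_funds → file_dossier); with O(¬hold_funds) we get O(file_dossier).
The contrapositive of premise 4 (O(seal_inventory → ¬file_dossier)) is O(file_dossier → ¬seal_inventory), and O(file_dossier) is already established, so O(¬seal_inventory).
With premise 7, O(¬seal_inventory → raise_flag), the K-axiom yields O(raise_flag).
The contrapositive of premise 1 (O(¬tag_asset → ¬raise_flag)) is O(raise_flag → tag_asset), and O(raise_flag) is already established, so O(tag_asset).
From O(tag_asset) and premise 3, O(tag_asset → ¬redact_dataset), we obtain O(¬redact_dataset).
Yet premise 8 states O(redact_dataset).
We now have both O(¬redact_dataset) and O(redact_dataset) — redact_dataset is simultaneously obligatory and forbidden, violating the D-axiom.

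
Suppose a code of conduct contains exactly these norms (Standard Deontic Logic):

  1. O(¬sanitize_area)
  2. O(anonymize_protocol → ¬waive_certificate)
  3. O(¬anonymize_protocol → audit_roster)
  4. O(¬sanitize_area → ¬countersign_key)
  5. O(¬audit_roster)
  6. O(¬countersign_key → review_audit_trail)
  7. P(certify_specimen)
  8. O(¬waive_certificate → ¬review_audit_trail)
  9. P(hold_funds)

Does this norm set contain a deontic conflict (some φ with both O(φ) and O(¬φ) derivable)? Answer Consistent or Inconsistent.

Inconsistent

From premise 5 we have O(¬audit_roster).
Premise 3 is O(¬anonymize_protocol → audit_roster); contrapositively O(¬audit_roster → anonymize_protocol). Since O(¬audit_roster) holds, K gives O(anonymize_protocol).
From O(anonymize_protocol) and premise 2, O(anonymize_protocol → ¬waive_certificate), we obtain O(¬waive_certificate).
Applying K to premise 8 (O(¬waive_certificate → ¬review_audit_trail)) and O(¬waive_certificate) yields O(¬review_audit_trail).
The contrapositive of premise 6 (O(¬countersign_key → review_audit_trail)) is O(¬review_audit_trail → countersign_key), and O(¬review_audit_trail) is already established, so O(countersign_key).
The contrapositive of premise 4 (O(¬sanitize_area → ¬countersign_key)) is O(countersign_key → sanitize_area), and O(countersign_key) is already established, so O(sanitize_area).
But premise 1 directly asserts O(¬sanitize_area).
We now have both O(sanitize_area) and O(¬sanitize_area) — sanitize_area is simultaneously obligatory and forbidden, violating the D-axiom.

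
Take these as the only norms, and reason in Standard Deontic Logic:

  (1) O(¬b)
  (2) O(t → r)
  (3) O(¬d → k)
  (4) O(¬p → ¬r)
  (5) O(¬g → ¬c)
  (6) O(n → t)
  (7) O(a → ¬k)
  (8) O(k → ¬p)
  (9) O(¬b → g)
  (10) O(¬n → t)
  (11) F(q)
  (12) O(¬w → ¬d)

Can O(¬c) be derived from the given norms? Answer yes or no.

No

Premise 5 is O(¬g → ¬c), but O(¬g) is not derivable from the premises, so it does not yield O(¬c).
No other premise forces O(¬c). An ideal world satisfying every premise can still have ¬c false, so O(¬c) is not derivable.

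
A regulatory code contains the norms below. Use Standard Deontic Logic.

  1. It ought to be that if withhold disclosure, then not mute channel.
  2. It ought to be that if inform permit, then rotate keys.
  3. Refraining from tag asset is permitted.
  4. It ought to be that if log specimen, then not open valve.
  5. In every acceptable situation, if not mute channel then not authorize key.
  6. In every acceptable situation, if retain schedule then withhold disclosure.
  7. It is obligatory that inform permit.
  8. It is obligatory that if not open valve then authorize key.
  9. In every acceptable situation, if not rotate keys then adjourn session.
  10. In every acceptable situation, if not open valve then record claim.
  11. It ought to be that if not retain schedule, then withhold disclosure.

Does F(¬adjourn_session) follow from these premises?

Premise 9 is O(¬rotate_keys → adjourn_session), but O(¬rotate_keys) is not derivable from the premises, so it does not yield O(adjourn_session).
No other premise forces O(adjourn_session). An ideal world satisfying every premise can still have ¬adjourn_session true, so F(¬adjourn_session) is not derivable.

No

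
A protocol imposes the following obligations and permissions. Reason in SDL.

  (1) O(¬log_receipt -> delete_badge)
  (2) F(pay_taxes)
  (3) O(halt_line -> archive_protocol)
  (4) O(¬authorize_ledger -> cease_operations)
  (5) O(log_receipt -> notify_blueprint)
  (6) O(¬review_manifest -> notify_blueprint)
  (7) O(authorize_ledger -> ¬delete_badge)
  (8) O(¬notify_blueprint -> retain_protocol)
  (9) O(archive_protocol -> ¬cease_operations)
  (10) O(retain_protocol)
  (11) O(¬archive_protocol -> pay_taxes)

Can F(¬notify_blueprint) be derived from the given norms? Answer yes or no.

Yes

Premise 2, F(pay_taxes), is equivalent to O(¬pay_taxes).
Premise 11 is O(¬archive_protocol -> pay_taxes); contrapositively O(¬pay_taxes -> archive_protocol). Since O(¬pay_taxes) holds, K gives O(archive_protocol).
With premise 9, O(archive_protocol -> ¬cease_operations), the K-axiom yields O(¬cease_operations).
The contrapositive of premise 4 (O(¬authorize_ledger -> cease_operations)) is O(¬cease_operations -> authorize_ledger), and O(¬cease_operations) is already established, so O(authorize_ledger).
Applying K to premise 7 (O(authorize_ledger -> ¬delete_badge)) and O(authorize_ledger) yields O(¬delete_badge).
The contrapositive of premise 1 (O(¬log_receipt -> delete_badge)) is O(¬delete_badge -> log_receipt), and O(¬delete_badge) is already established, so O(log_receipt).
Applying K to premise 5 (O(log_receipt -> notify_blueprint)) and O(log_receipt) yields O(notify_blueprint).
Premises 3, 6, 8, 10 do not contribute to this derivation.
So O(notify_blueprint) holds, i.e. F(¬notify_blueprint). The claim follows.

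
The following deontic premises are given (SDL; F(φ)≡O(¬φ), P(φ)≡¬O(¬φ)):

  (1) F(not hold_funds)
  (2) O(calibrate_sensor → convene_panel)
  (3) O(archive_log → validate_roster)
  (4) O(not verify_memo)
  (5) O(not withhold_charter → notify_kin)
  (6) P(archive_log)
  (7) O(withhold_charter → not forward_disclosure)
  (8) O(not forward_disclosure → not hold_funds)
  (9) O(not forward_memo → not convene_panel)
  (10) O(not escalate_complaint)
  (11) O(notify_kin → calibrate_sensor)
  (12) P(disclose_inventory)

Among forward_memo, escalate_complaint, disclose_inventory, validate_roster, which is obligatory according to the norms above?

Premise 1, F(not hold_funds), is equivalent to O(hold_funds).
Premise 8, O(not forward_disclosure → not hold_funds), contraposes to O(hold_funds → forward_disclosure); with O(hold_funds) we get O(forward_disclosure).
Premise 7, O(withhold_charter → not forward_disclosure), contraposes to O(forward_disclosure → not withhold_charter); with O(forward_disclosure) we get O(not withhold_charter).
Premise 5 is O(not withhold_charter → notify_kin); since O(not withhold_charter), deontic closure gives O(notify_kin).
With premise 11, O(notify_kin → calibrate_sensor), the K-axiom yields O(calibrate_sensor).
With premise 2, O(calibrate_sensor → convene_panel), the K-axiom yields O(convene_panel).
Premise 9, O(not forward_memo → not convene_panel), contraposes to O(convene_panel → forward_memo); with O(convene_panel) we get O(forward_memo).
So O(forward_memo) holds — forward_memo is obligatory. None of the other listed options is made obligatory by any chain of premises.

forward_memo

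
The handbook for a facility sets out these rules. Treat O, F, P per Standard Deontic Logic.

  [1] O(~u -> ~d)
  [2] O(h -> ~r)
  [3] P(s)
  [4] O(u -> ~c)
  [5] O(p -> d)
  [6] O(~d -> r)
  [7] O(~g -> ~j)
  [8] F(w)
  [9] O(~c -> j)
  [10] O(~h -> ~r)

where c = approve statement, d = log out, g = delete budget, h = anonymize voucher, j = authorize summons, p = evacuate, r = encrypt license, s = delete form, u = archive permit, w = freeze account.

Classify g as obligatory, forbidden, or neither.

By case analysis on h: premise 2 gives O(h -> ~r) and premise 10 gives O(~h -> ~r), so O(~r) either way.
Premise 6 is O(~d -> r); contrapositively O(~r -> d). Since O(~r) holds, K gives O(d).
The contrapositive of premise 1 (O(~u -> ~d)) is O(d -> u), and O(d) is already established, so O(u).
Applying K to premise 4 (O(u -> ~c)) and O(u) yields O(~c).
From O(~c) and premise 9, O(~c -> j), we obtain O(j).
The contrapositive of premise 7 (O(~g -> ~j)) is O(j -> g), and O(j) is already established, so O(g).
Premises 3, 5, 8 do not contribute to this derivation.
Hence g is obligatory.

Obligatory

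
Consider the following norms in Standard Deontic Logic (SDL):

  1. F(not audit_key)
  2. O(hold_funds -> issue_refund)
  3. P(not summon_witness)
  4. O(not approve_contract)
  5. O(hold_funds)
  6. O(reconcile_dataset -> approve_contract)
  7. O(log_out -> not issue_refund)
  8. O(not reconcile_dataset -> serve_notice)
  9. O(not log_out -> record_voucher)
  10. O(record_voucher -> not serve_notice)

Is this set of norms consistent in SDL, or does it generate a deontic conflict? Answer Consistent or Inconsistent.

Inconsistent

Premise 5 gives O(hold_funds).
From O(hold_funds) and premise 2, O(hold_funds -> issue_refund), we obtain O(issue_refund).
Premise 7, O(log_out -> not issue_refund), contraposes to O(issue_refund -> not log_out); with O(issue_refund) we get O(not log_out).
From O(not log_out) and premise 9, O(not log_out -> record_voucher), we obtain O(record_voucher).
Premise 10 is O(record_voucher -> not serve_notice); since O(record_voucher), deontic closure gives O(not serve_notice).
The contrapositive of premise 8 (O(not reconcile_dataset -> serve_notice)) is O(not serve_notice -> reconcile_dataset), and O(not serve_notice) is already established, so O(reconcile_dataset).
Premise 6 is O(reconcile_dataset -> approve_contract); since O(reconcile_dataset), deontic closure gives O(approve_contract).
Yet premise 4 states O(not approve_contract).
We now have both O(approve_contract) and O(not approve_contract) — approve_contract is simultaneously obligatory and forbidden, violating the D-axiom.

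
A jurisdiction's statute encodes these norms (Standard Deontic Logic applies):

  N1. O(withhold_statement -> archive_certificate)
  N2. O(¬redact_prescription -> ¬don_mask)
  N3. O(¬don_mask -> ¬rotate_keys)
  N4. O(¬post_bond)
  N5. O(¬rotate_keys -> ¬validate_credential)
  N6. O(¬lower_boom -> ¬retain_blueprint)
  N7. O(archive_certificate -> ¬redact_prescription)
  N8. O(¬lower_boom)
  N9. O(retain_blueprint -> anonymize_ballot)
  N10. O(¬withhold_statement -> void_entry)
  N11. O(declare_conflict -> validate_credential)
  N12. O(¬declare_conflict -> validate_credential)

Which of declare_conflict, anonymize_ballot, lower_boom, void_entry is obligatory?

Premises 12 and 11 cover both cases: O(¬declare_conflict -> validate_credential) and O(declare_conflict -> validate_credential). Since ¬declare_conflict ∨ declare_conflict is a tautology, O(validate_credential) follows.
Premise 5 is O(¬rotate_keys -> ¬validate_credential); contrapositively O(validate_credential -> rotate_keys). Since O(validate_credential) holds, K gives O(rotate_keys).
Premise 3 is O(¬don_mask -> ¬rotate_keys); contrapositively O(rotate_keys -> don_mask). Since O(rotate_keys) holds, K gives O(don_mask).
Premise 2, O(¬redact_prescription -> ¬don_mask), contraposes to O(don_mask -> redact_prescription); with O(don_mask) we get O(redact_prescription).
Premise 7 is O(archive_certificate -> ¬redact_prescription); contrapositively O(redact_prescription -> ¬archive_certificate). Since O(redact_prescription) holds, K gives O(¬archive_certificate).
The contrapositive of premise 1 (O(withhold_statement -> archive_certificate)) is O(¬archive_certificate -> ¬withhold_statement), and O(¬archive_certificate) is already established, so O(¬withhold_statement).
Applying K to premise 10 (O(¬withhold_statement -> void_entry)) and O(¬withhold_statement) yields O(void_entry).
So O(void_entry) holds — void_entry is obligatory. None of the other listed options is made obligatory by any chain of premises.

void_entry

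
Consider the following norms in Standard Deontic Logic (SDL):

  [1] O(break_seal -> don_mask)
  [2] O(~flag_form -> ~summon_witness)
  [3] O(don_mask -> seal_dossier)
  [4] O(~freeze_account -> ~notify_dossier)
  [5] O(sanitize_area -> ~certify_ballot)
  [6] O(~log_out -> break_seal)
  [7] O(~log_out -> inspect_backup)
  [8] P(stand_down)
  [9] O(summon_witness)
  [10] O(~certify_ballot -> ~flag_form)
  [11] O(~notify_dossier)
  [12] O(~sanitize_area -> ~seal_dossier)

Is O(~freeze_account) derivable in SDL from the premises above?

Premise 4 is O(~freeze_account -> ~notify_dossier); even if O(~notify_dossier) held, inferring O(~freeze_account) would be affirming the consequent — invalid.
No other premise forces O(~freeze_account). An ideal world satisfying every premise can still have ~freeze_account false, so O(~freeze_account) is not derivable.

No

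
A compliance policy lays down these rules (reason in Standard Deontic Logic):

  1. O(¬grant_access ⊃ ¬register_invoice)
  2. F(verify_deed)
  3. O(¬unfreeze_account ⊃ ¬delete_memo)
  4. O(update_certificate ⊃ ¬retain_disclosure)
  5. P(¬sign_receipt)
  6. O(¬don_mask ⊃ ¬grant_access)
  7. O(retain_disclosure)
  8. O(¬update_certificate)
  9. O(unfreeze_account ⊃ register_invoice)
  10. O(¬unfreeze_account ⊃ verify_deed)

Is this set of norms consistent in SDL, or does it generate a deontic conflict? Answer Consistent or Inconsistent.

Consistent

Premise 4 is O(update_certificate ⊃ ¬retain_disclosure), but O(update_certificate) is not derivable from the premises, so it does not yield O(¬retain_disclosure).
So O(¬retain_disclosure) is not derivable, and the apparent clash with O(retain_disclosure) does not arise.
A world satisfying every obligation exists (e.g. delete_memo=false, don_mask=true, grant_access=true, register_invoice=true, retain_disclosure=true, sign_receipt=false, unfreeze_account=true, update_certificate=false, verify_deed=false); no atom is both obligatory and forbidden, so the set is consistent.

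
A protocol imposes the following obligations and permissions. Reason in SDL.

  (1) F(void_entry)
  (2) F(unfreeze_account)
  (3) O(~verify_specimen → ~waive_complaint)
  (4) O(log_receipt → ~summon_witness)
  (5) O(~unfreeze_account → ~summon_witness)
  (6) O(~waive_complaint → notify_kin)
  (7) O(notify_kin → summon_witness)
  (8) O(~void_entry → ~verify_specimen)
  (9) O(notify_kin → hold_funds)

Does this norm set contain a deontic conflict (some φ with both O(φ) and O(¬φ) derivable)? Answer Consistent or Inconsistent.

Inconsistent

F(unfreeze_account) at premise 2 means O(~unfreeze_account).
Applying K to premise 5 (O(~unfreeze_account → ~summon_witness)) and O(~unfreeze_account) yields O(~summon_witness).
Premise 7, O(notify_kin → summon_witness), contraposes to O(~summon_witness → ~notify_kin); with O(~summon_witness) we get O(~notify_kin).
The contrapositive of premise 6 (O(~waive_complaint → notify_kin)) is O(~notify_kin → waive_complaint), and O(~notify_kin) is already established, so O(waive_complaint).
Premise 3, O(~verify_specimen → ~waive_complaint), contraposes to O(waive_complaint → verify_specimen); with O(waive_complaint) we get O(verify_specimen).
Premise 8, O(~void_entry → ~verify_specimen), contraposes to O(verify_specimen → void_entry); with O(verify_specimen) we get O(void_entry).
But premise 1, F(void_entry), means O(~void_entry).
We now have both O(void_entry) and O(~void_entry) — void_entry is simultaneously obligatory and forbidden, violating the D-axiom.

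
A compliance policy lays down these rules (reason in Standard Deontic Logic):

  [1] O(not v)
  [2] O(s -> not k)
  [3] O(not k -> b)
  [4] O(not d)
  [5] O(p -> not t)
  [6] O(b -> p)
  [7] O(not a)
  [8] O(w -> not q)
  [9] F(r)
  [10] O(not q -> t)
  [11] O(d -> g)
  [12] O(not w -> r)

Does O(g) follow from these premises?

No

Premise 11 is O(d -> g), but O(d) is not derivable from the premises, so it does not yield O(g).
No other premise forces O(g). An ideal world satisfying every premise can still have g false, so O(g) is not derivable.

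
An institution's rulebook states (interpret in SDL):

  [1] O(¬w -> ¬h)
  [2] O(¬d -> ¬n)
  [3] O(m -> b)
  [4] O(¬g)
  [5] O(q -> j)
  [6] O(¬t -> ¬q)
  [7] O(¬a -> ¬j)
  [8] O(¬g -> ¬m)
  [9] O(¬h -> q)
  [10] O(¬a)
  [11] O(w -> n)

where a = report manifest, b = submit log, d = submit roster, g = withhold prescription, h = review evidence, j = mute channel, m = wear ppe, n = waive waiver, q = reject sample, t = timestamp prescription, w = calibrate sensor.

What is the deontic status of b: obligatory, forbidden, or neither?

Neither

Premise 3 is O(m -> b), but O(m) is not derivable from the premises, so it does not yield O(b).
No premise or chain of K-axiom applications forces O(b), and none forces O(¬b). So b is neither obligatory nor forbidden under these norms.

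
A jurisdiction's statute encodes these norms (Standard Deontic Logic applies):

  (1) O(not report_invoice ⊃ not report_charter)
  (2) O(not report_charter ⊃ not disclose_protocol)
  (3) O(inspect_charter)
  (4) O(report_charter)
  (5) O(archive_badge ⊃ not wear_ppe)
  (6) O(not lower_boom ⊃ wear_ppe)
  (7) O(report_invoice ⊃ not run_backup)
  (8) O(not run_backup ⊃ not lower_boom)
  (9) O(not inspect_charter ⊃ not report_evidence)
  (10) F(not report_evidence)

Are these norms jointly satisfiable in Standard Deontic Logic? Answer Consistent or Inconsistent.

Consistent

Premise 9 is O(not inspect_charter ⊃ not report_evidence), but O(not inspect_charter) is not derivable from the premises, so it does not yield O(not report_evidence).
So O(not report_evidence) is not derivable, and the apparent clash with O(report_evidence) does not arise.
A world satisfying every obligation exists (e.g. archive_badge=false, disclose_protocol=false, inspect_charter=true, lower_boom=false, report_charter=true, report_evidence=true, report_invoice=true, run_backup=false, wear_ppe=true); no atom is both obligatory and forbidden, so the set is consistent.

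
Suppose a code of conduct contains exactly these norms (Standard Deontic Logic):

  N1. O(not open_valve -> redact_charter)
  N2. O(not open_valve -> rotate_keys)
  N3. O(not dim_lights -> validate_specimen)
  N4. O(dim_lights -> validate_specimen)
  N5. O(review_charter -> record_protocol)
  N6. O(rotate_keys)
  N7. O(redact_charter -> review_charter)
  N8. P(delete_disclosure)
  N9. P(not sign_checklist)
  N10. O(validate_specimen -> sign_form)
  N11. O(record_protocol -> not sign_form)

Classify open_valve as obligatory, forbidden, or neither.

By case analysis on dim_lights: premise 4 gives O(dim_lights -> validate_specimen) and premise 3 gives O(not dim_lights -> validate_specimen), so O(validate_specimen) either way.
Applying K to premise 10 (O(validate_specimen -> sign_form)) and O(validate_specimen) yields O(sign_form).
Premise 11 is O(record_protocol -> not sign_form); contrapositively O(sign_form -> not record_protocol). Since O(sign_form) holds, K gives O(not record_protocol).
The contrapositive of premise 5 (O(review_charter -> record_protocol)) is O(not record_protocol -> not review_charter), and O(not record_protocol) is already established, so O(not review_charter).
Premise 7, O(redact_charter -> review_charter), contraposes to O(not review_charter -> not redact_charter); with O(not review_charter) we get O(not redact_charter).
Premise 1 is O(not open_valve -> redact_charter); contrapositively O(not redact_charter -> open_valve). Since O(not redact_charter) holds, K gives O(open_valve).
Premises 2, 6, 8, 9 do not contribute to this derivation.
Hence open_valve is obligatory.

Obligatory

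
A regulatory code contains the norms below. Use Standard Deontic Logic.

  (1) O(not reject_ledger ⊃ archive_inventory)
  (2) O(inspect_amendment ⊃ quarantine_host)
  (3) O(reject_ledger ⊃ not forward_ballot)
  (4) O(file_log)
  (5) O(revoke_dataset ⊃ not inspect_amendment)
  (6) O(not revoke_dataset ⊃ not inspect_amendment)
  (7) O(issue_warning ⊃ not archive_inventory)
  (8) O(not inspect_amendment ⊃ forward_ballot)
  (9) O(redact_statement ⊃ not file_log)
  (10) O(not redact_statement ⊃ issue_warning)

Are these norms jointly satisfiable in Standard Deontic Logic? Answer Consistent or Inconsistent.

Inconsistent

Premises 5 and 6 cover both cases: O(revoke_dataset ⊃ not inspect_amendment) and O(not revoke_dataset ⊃ not inspect_amendment). Since revoke_dataset ∨ not revoke_dataset is a tautology, O(not inspect_amendment) follows.
From O(not inspect_amendment) and premise 8, O(not inspect_amendment ⊃ forward_ballot), we obtain O(forward_ballot).
The contrapositive of premise 3 (O(reject_ledger ⊃ not forward_ballot)) is O(forward_ballot ⊃ not reject_ledger), and O(forward_ballot) is already established, so O(not reject_ledger).
Applying K to premise 1 (O(not reject_ledger ⊃ archive_inventory)) and O(not reject_ledger) yields O(archive_inventory).
The contrapositive of premise 7 (O(issue_warning ⊃ not archive_inventory)) is O(archive_inventory ⊃ not issue_warning), and O(archive_inventory) is already established, so O(not issue_warning).
Premise 10, O(not redact_statement ⊃ issue_warning), contraposes to O(not issue_warning ⊃ redact_statement); with O(not issue_warning) we get O(redact_statement).
From O(redact_statement) and premise 9, O(redact_statement ⊃ not file_log), we obtain O(not file_log).
Yet premise 4 states O(file_log).
We now have both O(not file_log) and O(file_log) — file_log is simultaneously obligatory and forbidden, violating the D-axiom.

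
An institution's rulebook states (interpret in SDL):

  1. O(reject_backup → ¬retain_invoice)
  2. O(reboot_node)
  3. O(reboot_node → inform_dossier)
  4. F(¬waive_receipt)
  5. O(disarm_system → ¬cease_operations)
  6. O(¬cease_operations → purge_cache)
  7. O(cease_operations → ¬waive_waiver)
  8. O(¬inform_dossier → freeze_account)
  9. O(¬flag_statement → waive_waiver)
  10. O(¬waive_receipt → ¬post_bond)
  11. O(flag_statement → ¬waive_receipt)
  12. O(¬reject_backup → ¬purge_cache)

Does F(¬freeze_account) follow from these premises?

Premise 8 is O(¬inform_dossier → freeze_account), but O(¬inform_dossier) is not derivable from the premises, so it does not yield O(freeze_account).
No other premise forces O(freeze_account). An ideal world satisfying every premise can still have ¬freeze_account true, so F(¬freeze_account) is not derivable.

No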